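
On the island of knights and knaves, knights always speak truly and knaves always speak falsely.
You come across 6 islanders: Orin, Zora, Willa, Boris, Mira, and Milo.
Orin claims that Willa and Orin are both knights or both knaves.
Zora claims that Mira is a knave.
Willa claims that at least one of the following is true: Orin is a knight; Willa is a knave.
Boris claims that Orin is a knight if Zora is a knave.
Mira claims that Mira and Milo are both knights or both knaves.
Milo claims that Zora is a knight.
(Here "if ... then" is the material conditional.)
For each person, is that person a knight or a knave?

Orin is a knight, Zora is a knight, Willa is a knight, Boris is a knight, Mira is a knave, and Milo is a knight.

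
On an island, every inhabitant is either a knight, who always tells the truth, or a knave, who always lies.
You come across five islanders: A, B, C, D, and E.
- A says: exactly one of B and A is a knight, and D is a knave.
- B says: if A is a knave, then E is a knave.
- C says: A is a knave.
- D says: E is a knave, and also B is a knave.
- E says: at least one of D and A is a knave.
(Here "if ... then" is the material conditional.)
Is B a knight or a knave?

B is a knave.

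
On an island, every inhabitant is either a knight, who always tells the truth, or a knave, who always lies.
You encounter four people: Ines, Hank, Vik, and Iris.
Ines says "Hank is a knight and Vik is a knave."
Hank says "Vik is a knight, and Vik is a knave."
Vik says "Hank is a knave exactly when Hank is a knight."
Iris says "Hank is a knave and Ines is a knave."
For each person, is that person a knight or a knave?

Ines is a knave, Hank is a knave, Vik is a knave, and Iris is a knight.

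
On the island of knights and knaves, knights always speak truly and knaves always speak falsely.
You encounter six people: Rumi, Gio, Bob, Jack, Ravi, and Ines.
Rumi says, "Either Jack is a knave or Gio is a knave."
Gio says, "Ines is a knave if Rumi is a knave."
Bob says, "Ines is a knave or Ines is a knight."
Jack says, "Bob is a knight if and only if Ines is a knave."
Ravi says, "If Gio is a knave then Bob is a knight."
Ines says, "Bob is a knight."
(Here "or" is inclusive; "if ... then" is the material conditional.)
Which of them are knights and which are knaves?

Rumi is a knight, and the claim "either Jack is a knave or Gio is a knave" is indeed true.
Gio is a knight; "Ines is a knave if Rumi is a knave" is true, as required.
As a knight, Bob's statement "Ines is a knave or Ines is a knight" should be true; it is.
Jack is a knave, so "Bob is a knight if and only if Ines is a knave" must be False — and it is.
Ravi (knight): "if Gio is a knave then Bob is a knight" — true. ✓
Ines is a knight, so "Bob is a knight" must be true — and it is.

Rumi is a knight, Gio is a knight, Bob is a knight, Jack is a knave, Ravi is a knight, and Ines is a knight.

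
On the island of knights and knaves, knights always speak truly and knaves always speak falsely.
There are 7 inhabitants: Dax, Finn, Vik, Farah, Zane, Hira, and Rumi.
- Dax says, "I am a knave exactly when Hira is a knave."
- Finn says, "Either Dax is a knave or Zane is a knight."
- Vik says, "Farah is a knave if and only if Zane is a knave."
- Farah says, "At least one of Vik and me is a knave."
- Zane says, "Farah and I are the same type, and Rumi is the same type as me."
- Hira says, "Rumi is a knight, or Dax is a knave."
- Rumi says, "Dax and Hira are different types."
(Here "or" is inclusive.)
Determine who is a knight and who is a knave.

Dax is a knave, Finn is a knight, Vik is a knave, Farah is a knight, Zane is a knave, Hira is a knight, and Rumi is a knight.

Dax is a knave, so "I am a knave exactly when Hira is a knave" must be False — and it is.
Finn is a knight; "either Dax is a knave or Zane is a knight" is true, as required.
Vik is a knave, so "Farah is a knave if and only if Zane is a knave" must be False — and it is.
Farah (knight): "at least one of Vik and me is a knave" — true. ✓
As a knave, Zane's statement "Farah and I are the same type, and Rumi is the same type as me" should be False; it is.
As a knight, Hira's statement "Rumi is a knight, or Dax is a knave" should be true; it is.
Since Rumi is a knight, "Dax and Hira are different types" needs to be true, which holds.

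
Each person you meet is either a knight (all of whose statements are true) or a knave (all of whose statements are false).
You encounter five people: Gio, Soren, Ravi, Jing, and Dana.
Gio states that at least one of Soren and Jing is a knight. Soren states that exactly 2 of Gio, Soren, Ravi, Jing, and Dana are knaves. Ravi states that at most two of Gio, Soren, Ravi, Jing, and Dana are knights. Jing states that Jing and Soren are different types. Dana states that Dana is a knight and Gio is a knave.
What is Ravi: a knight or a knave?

Ravi is a knight.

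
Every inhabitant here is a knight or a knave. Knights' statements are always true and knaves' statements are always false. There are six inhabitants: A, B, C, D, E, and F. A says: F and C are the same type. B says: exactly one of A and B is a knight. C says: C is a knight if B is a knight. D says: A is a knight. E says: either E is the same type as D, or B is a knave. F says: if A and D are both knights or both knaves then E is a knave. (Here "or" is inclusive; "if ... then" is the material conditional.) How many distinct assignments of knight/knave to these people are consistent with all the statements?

1

Consistent assignments:
  A=knave, B=knave, C=knight, D=knave, E=knight, F=knave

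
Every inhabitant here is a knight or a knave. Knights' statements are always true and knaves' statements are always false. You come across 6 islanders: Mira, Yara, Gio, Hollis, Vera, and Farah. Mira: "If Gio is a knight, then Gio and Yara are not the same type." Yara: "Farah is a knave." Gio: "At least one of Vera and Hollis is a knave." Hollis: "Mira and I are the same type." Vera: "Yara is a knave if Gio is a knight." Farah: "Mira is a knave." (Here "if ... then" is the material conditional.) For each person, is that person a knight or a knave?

Knights: Mira, Yara, Hollis, and Vera. Knaves: Gio and Farah.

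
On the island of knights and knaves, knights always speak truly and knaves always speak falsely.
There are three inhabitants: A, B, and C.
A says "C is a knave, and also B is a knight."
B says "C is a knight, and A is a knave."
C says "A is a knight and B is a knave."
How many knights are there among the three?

The unique consistent assignment is A=knave, B=knave, C=knave.
That has 0 knights.

0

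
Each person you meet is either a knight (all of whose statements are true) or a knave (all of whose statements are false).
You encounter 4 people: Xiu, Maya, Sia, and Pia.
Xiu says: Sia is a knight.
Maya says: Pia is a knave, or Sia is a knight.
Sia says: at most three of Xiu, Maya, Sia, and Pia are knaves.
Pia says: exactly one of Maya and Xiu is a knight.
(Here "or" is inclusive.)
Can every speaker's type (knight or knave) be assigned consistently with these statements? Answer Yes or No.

One consistent assignment: Xiu=knight, Maya=knight, Sia=knight, Pia=knave.

Yes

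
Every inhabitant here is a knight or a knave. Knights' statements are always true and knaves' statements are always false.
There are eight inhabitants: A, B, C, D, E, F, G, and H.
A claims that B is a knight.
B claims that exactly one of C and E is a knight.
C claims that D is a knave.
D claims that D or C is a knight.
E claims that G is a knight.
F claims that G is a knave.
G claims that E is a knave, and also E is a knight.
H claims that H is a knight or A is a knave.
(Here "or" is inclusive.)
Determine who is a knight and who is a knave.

A is a knave; "B is a knight" is false, as required.
B is a knave; "exactly one of C and E is a knight" is false, as required.
C (knave): "D is a knave" — false. ✓
Since D is a knight, "D or C is a knight" needs to be True, which holds.
E is a knave, and the claim "G is a knight" is indeed false.
F is a knight, so "G is a knave" must be True — and it is.
G is a knave; "E is a knave, and also E is a knight" is false, as required.
H is a knight, so "H is a knight or A is a knave" must be True — and it is.

Knights: D, F, and H. Knaves: A, B, C, E, and G.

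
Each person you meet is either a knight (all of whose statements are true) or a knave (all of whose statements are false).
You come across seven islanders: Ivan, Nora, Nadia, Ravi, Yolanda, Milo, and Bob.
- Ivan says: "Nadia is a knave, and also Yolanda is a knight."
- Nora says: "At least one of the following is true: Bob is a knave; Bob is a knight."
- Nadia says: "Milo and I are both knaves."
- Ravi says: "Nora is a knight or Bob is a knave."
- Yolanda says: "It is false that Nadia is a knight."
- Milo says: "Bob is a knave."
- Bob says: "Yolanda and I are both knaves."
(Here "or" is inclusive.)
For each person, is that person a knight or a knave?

Ivan is a knight, Nora is a knight, Nadia is a knave, Ravi is a knight, Yolanda is a knight, Milo is a knight, and Bob is a knave.

Ivan is a knight, so "Nadia is a knave, and also Yolanda is a knight" must be true — and it is.
Nora is a knight, so "at least one of the following is true: Bob is a knave; Bob is a knight" must be true — and it is.
Since Nadia is a knave, "Milo and I are both knaves" needs to be false, which holds.
Since Ravi is a knight, "Nora is a knight or Bob is a knave" needs to be true, which holds.
Yolanda is a knight, and the claim "it is false that Nadia is a knight" is indeed true.
Since Milo is a knight, "Bob is a knave" needs to be true, which holds.
As a knave, Bob's statement "Yolanda and I are both knaves" should be false; it is.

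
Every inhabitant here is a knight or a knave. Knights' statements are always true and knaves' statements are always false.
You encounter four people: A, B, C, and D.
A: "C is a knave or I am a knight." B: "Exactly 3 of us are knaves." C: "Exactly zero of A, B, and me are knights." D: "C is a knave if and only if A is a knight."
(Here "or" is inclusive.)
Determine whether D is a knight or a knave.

Consistent assignments: {A=knight, B=knave, C=knave, D=knight}
In every consistent assignment, D is a knight.

D is a knight.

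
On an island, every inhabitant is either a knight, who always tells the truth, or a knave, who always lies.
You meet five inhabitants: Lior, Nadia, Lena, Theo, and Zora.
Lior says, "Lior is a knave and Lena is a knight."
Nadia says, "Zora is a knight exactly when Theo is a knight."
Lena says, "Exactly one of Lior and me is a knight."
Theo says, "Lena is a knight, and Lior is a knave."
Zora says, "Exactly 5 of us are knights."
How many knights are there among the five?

The unique consistent assignment is Lior=knave, Nadia=knight, Lena=knave, Theo=knave, Zora=knave.
That has 1 knight.

1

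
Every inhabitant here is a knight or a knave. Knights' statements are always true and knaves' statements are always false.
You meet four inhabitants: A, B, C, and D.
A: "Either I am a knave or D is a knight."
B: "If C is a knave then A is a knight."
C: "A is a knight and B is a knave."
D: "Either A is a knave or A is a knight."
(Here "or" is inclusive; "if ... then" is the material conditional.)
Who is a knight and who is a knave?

Suppose A is a knave. Then A's statement "either I am a knave or D is a knight" would have to be false. Checking the 8 ways to assign the others, none is consistent with every speaker.
(For instance, with B=knight, C=knave, D=knight, A's claim "either I am a knave or D is a knight" comes out true where it would need to be false.)
So A must be a knight, making "either I am a knave or D is a knight" true. Taking A=knight, B=knight, C=knave, D=knight, each remaining statement checks out:
  B (knight): "if C is a knave then A is a knight" — true. ✓
  C (knave): "A is a knight and B is a knave" — false. ✓
  D (knight): "either A is a knave or A is a knight" — true. ✓
This is the unique consistent assignment.

A is a knight, B is a knight, C is a knave, and D is a knight.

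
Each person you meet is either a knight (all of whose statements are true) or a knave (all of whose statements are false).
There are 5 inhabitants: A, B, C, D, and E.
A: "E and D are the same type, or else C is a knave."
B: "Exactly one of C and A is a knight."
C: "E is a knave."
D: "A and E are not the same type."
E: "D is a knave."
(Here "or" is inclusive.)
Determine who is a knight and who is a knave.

A is a knight, B is a knight, C is a knave, D is a knave, and E is a knight.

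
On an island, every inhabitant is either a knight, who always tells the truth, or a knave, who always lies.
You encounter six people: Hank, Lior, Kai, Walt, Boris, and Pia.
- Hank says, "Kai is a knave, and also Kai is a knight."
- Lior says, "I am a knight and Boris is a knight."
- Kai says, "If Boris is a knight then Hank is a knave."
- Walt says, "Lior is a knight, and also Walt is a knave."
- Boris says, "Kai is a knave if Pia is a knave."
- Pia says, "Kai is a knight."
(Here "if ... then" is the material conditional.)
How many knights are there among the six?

The unique consistent assignment is Hank=knave, Lior=knave, Kai=knight, Walt=knave, Boris=knight, Pia=knight.
That has 3 knights.

3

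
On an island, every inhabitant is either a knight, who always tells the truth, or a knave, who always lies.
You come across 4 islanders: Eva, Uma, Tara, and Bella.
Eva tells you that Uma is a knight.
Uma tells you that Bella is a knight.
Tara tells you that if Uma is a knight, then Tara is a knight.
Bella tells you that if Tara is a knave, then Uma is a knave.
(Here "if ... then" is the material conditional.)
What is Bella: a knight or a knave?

Bella is a knight.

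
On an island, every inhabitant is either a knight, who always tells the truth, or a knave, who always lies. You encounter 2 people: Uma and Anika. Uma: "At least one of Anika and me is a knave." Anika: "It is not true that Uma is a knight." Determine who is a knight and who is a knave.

As a knight, Uma's statement "at least one of Anika and me is a knave" should be True; it is.
As a knave, Anika's statement "it is not true that Uma is a knight" should be False; it is.

Uma is a knight and Anika is a knave.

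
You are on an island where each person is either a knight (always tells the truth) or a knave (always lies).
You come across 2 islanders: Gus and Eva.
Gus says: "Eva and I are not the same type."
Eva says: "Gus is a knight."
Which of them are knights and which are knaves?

Gus is a knave, so "Eva and I are not the same type" must be false — and it is.
As a knave, Eva's statement "Gus is a knight" should be false; it is.

Gus is a knave and Eva is a knave.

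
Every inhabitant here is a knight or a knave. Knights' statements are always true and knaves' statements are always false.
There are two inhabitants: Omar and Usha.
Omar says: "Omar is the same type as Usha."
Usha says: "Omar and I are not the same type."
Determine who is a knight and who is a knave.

Omar is a knave and Usha is a knight.

Suppose Omar is a knight. Then Omar's statement "Omar is the same type as Usha" would have to be true. Checking the 2 ways to assign the others, none is consistent with every speaker.
(For instance, with Usha=knight, Usha's claim "Omar and I are not the same type" comes out false where it would need to be true.)
So Omar must be a knave, making "Omar is the same type as Usha" false. Taking Omar=knave, Usha=knight, each remaining statement checks out:
  Usha (knight): "Omar and I are not the same type" — true. ✓
This is the unique consistent assignment.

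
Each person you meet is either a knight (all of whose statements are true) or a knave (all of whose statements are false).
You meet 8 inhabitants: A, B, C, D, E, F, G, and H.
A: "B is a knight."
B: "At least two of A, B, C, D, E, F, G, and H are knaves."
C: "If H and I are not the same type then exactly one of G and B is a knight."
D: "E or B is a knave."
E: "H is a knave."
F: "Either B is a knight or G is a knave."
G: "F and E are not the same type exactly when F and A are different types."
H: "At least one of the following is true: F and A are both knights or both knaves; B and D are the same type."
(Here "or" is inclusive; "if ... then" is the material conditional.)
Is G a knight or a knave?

G is a knave.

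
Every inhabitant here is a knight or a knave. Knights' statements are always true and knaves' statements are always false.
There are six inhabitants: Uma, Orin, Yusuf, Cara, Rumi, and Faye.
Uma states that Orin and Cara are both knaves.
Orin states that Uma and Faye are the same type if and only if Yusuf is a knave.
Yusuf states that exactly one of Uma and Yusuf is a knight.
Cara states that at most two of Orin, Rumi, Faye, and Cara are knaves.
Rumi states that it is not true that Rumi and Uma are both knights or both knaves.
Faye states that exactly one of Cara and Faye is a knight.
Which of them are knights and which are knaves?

Knights: Orin. Knaves: Uma, Yusuf, Cara, Rumi, and Faye.

Since Uma is a knave, "Orin and Cara are both knaves" needs to be False, which holds.
Orin is a knight; "Uma and Faye are the same type if and only if Yusuf is a knave" is true, as required.
Yusuf is a knave, and the claim "exactly one of Uma and Yusuf is a knight" is indeed False.
Cara (knave): "at most two of Orin, Rumi, Faye, and Cara are knaves" — False. ✓
As a knave, Rumi's statement "it is not true that Rumi and Uma are both knights or both knaves" should be False; it is.
Faye (knave): "exactly one of Cara and Faye is a knight" — False. ✓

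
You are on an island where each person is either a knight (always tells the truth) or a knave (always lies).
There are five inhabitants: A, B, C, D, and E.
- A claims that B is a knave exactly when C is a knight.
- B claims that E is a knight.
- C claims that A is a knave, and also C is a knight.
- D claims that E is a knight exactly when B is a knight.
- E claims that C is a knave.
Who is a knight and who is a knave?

A is a knight, B is a knight, C is a knave, D is a knight, and E is a knight.

As a knight, A's statement "B is a knave exactly when C is a knight" should be true; it is.
B is a knight, and the claim "E is a knight" is indeed true.
C (knave): "A is a knave, and also C is a knight" — False. ✓
D is a knight; "E is a knight exactly when B is a knight" is true, as required.
As a knight, E's statement "C is a knave" should be true; it is.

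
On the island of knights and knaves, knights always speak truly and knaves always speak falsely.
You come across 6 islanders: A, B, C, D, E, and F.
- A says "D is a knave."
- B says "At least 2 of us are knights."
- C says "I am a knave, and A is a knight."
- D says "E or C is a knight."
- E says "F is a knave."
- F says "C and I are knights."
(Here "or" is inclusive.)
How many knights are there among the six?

The unique consistent assignment is A=knave, B=knight, C=knave, D=knight, E=knight, F=knave.
That has 3 knights.

3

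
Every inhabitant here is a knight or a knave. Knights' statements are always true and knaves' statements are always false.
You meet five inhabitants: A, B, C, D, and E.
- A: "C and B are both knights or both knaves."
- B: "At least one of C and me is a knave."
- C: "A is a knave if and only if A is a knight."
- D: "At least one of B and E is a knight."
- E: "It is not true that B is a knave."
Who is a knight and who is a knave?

A is a knave; "C and B are both knights or both knaves" is False, as required.
B is a knight; "at least one of C and me is a knave" is True, as required.
C (knave): "A is a knave if and only if A is a knight" — False. ✓
D is a knight; "at least one of B and E is a knight" is True, as required.
As a knight, E's statement "it is not true that B is a knave" should be True; it is.

A is a knave, B is a knight, C is a knave, D is a knight, and E is a knight.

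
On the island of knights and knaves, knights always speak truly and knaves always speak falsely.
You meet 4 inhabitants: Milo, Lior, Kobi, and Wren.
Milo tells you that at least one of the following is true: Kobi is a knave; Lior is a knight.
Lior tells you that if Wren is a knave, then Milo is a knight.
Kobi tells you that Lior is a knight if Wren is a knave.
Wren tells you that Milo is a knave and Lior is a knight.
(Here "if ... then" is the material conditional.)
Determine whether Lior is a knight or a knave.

Lior is a knight.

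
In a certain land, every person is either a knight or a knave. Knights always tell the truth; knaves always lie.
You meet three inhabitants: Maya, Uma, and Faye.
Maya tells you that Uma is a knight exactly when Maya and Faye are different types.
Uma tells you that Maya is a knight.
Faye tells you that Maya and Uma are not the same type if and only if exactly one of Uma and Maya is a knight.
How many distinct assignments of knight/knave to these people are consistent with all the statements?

Consistent assignments:
  Maya=knave, Uma=knave, Faye=knight

1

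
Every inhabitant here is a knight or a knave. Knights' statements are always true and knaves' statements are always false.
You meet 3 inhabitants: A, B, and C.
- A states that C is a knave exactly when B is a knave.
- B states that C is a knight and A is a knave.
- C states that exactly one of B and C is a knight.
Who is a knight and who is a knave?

A is a knight, B is a knave, and C is a knave.

Suppose A is a knave. Then A's statement "C is a knave exactly when B is a knave" would have to be false. Checking the 4 ways to assign the others, none is consistent with every speaker.
(For instance, with B=knave, C=knave, A's claim "C is a knave exactly when B is a knave" comes out true where it would need to be false.)
So A must be a knight, making "C is a knave exactly when B is a knave" true. Taking A=knight, B=knave, C=knave, each remaining statement checks out:
  B (knave): "C is a knight and A is a knave" — false. ✓
  C (knave): "exactly one of B and C is a knight" — false. ✓
This is the unique consistent assignment.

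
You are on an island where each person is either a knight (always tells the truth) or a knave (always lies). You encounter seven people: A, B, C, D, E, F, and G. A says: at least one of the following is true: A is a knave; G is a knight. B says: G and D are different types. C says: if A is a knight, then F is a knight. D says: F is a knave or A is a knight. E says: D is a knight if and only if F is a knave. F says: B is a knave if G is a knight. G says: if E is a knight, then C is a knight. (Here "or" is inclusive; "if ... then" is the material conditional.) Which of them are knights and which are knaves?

Knights: A, C, D, F, and G. Knaves: B and E.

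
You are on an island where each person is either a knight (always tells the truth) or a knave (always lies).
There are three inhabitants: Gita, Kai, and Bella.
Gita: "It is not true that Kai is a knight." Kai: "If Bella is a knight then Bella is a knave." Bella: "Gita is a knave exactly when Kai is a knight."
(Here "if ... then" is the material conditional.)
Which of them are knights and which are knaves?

Gita is a knight; "it is not true that Kai is a knight" is True, as required.
Kai is a knave; "if Bella is a knight then Bella is a knave" is false, as required.
Bella (knight): "Gita is a knave exactly when Kai is a knight" — True. ✓

Knights: Gita and Bella. Knaves: Kai.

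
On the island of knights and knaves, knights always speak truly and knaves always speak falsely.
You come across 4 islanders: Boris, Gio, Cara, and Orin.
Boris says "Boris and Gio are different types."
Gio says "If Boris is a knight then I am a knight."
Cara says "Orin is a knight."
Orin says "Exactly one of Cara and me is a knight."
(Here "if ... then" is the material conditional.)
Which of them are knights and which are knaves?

Boris is a knight, Gio is a knave, Cara is a knave, and Orin is a knave.

Boris is a knight; "Boris and Gio are different types" is true, as required.
Since Gio is a knave, "if Boris is a knight then I am a knight" needs to be False, which holds.
Cara is a knave, so "Orin is a knight" must be False — and it is.
Orin is a knave, and the claim "exactly one of Cara and me is a knight" is indeed False.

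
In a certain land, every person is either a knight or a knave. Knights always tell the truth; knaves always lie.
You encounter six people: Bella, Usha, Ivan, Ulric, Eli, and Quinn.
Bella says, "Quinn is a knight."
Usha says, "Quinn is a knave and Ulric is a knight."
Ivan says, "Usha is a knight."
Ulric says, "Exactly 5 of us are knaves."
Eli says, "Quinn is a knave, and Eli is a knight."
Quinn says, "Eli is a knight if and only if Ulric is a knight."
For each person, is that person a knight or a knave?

Bella (knight): "Quinn is a knight" — true. ✓
Since Usha is a knave, "Quinn is a knave and Ulric is a knight" needs to be False, which holds.
Ivan (knave): "Usha is a knight" — False. ✓
Ulric is a knave; "exactly 5 of us are knaves" is False, as required.
As a knave, Eli's statement "Quinn is a knave, and Eli is a knight" should be False; it is.
Quinn is a knight, and the claim "Eli is a knight if and only if Ulric is a knight" is indeed true.

Bella is a knight, Usha is a knave, Ivan is a knave, Ulric is a knave, Eli is a knave, and Quinn is a knight.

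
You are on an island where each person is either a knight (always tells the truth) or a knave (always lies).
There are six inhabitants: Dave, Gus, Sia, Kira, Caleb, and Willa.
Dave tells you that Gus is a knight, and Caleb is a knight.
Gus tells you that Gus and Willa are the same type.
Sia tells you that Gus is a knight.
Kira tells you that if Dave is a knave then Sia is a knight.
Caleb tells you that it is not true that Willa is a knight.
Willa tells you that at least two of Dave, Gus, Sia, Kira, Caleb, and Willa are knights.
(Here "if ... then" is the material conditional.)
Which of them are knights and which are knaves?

Dave is a knave, Gus is a knight, Sia is a knight, Kira is a knight, Caleb is a knave, and Willa is a knight.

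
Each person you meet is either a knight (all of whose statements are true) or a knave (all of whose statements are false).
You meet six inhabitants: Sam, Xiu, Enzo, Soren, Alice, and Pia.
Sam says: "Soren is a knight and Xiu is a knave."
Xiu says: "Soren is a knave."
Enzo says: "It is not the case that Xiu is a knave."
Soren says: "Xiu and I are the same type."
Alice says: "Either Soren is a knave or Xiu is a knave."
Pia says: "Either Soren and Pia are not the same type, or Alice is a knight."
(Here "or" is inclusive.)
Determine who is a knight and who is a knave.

Sam is a knave, Xiu is a knight, Enzo is a knight, Soren is a knave, Alice is a knight, and Pia is a knight.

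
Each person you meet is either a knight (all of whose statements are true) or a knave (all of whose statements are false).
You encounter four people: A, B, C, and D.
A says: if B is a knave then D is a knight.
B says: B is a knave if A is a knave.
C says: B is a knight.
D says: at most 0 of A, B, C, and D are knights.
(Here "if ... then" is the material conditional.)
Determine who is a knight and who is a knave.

A is a knight, so "if B is a knave then D is a knight" must be True — and it is.
B is a knight; "B is a knave if A is a knave" is True, as required.
C is a knight, so "B is a knight" must be True — and it is.
D (knave): "at most 0 of A, B, C, and D are knights" — False. ✓

A is a knight, B is a knight, C is a knight, and D is a knave.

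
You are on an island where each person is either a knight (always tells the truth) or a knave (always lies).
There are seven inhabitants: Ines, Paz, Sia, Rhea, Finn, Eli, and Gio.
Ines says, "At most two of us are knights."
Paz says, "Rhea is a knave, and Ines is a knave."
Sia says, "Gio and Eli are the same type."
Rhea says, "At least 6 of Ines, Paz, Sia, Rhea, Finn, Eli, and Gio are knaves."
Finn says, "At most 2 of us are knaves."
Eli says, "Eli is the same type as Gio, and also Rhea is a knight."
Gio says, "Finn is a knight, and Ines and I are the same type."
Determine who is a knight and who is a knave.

Knights: Ines and Sia. Knaves: Paz, Rhea, Finn, Eli, and Gio.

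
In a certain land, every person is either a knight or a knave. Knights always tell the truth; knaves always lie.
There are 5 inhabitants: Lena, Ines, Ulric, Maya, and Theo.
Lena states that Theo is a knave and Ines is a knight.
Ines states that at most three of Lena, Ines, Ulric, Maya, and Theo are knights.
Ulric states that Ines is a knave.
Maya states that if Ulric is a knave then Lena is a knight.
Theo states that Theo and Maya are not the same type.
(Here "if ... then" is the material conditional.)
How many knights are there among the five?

2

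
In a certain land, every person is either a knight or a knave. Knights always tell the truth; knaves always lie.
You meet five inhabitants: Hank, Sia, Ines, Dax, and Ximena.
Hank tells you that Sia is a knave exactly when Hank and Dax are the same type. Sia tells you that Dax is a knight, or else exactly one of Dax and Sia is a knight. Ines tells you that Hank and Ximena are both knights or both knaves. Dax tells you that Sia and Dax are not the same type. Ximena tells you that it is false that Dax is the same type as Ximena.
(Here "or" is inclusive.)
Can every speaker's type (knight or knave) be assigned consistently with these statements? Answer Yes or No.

No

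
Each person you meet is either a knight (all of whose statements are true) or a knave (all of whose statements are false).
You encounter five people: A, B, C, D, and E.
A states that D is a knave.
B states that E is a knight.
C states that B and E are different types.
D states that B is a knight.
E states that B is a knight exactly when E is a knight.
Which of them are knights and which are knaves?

Knights: B, D, and E. Knaves: A and C.

Suppose A is a knight. Then A's statement "D is a knave" would have to be true. Checking the 16 ways to assign the others, none is consistent with every speaker.
(For instance, with B=knight, C=knave, D=knight, E=knight, A's claim "D is a knave" comes out false where it would need to be true.)
So A must be a knave, making "D is a knave" false. Taking A=knave, B=knight, C=knave, D=knight, E=knight, each remaining statement checks out:
  B (knight): "E is a knight" — true. ✓
  C (knave): "B and E are different types" — false. ✓
  D (knight): "B is a knight" — true. ✓
  E (knight): "B is a knight exactly when E is a knight" — true. ✓
This is the unique consistent assignment.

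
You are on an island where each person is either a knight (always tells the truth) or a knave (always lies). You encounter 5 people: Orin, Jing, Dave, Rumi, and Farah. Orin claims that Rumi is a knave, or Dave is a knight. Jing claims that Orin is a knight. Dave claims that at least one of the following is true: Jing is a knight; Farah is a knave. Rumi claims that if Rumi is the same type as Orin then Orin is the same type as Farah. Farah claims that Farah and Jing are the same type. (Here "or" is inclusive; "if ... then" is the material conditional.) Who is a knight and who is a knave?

Orin is a knight, Jing is a knight, Dave is a knight, Rumi is a knight, and Farah is a knight.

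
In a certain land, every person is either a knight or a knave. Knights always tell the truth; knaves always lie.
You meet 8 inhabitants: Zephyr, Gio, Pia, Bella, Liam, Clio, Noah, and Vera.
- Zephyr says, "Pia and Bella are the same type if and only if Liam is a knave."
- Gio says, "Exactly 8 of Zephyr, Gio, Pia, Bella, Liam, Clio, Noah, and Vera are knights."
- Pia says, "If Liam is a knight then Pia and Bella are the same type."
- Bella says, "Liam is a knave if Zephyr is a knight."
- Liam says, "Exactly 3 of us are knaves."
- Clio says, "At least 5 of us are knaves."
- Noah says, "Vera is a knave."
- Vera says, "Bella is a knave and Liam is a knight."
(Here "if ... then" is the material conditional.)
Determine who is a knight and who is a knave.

Zephyr is a knight, Gio is a knave, Pia is a knight, Bella is a knight, Liam is a knave, Clio is a knave, Noah is a knight, and Vera is a knave.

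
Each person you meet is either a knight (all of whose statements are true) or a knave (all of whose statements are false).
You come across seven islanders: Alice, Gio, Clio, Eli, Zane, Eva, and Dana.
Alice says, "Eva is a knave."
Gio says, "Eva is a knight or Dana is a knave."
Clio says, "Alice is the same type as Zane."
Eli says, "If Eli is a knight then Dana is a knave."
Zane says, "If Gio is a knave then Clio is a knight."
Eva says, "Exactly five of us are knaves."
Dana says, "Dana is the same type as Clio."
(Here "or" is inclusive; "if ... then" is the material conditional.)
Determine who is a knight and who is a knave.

Alice is a knight, Gio is a knight, Clio is a knight, Eli is a knight, Zane is a knight, Eva is a knave, and Dana is a knave.

Alice is a knight, and the claim "Eva is a knave" is indeed True.
Since Gio is a knight, "Eva is a knight or Dana is a knave" needs to be True, which holds.
Clio is a knight, so "Alice is the same type as Zane" must be True — and it is.
Eli is a knight, and the claim "if Eli is a knight then Dana is a knave" is indeed True.
Zane is a knight, and the claim "if Gio is a knave then Clio is a knight" is indeed True.
Since Eva is a knave, "exactly five of us are knaves" needs to be False, which holds.
Dana is a knave; "Dana is the same type as Clio" is False, as required.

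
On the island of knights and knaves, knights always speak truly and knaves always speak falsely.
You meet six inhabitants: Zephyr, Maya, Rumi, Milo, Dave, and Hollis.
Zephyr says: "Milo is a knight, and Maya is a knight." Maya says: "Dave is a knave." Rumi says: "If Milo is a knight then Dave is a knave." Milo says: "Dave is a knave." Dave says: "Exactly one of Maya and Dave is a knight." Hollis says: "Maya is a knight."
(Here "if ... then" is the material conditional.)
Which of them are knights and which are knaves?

Zephyr is a knave, Maya is a knave, Rumi is a knight, Milo is a knave, Dave is a knight, and Hollis is a knave.

As a knave, Zephyr's statement "Milo is a knight, and Maya is a knight" should be False; it is.
As a knave, Maya's statement "Dave is a knave" should be False; it is.
Rumi (knight): "if Milo is a knight then Dave is a knave" — true. ✓
Since Milo is a knave, "Dave is a knave" needs to be False, which holds.
Dave (knight): "exactly one of Maya and Dave is a knight" — true. ✓
Hollis is a knave, and the claim "Maya is a knight" is indeed False.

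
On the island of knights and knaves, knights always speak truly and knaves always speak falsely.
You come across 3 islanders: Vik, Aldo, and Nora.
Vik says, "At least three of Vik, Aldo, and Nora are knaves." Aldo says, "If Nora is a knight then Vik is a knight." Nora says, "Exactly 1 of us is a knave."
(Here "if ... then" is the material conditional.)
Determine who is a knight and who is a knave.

Vik is a knave, Aldo is a knight, and Nora is a knave.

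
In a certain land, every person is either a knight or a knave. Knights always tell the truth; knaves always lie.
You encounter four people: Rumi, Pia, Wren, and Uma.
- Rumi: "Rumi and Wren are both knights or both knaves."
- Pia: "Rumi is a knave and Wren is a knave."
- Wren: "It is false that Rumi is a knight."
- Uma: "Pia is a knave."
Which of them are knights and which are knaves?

Knights: Wren and Uma. Knaves: Rumi and Pia.

As a knave, Rumi's statement "Rumi and Wren are both knights or both knaves" should be false; it is.
Pia is a knave; "Rumi is a knave and Wren is a knave" is false, as required.
Wren (knight): "it is false that Rumi is a knight" — true. ✓
Uma is a knight, and the claim "Pia is a knave" is indeed true.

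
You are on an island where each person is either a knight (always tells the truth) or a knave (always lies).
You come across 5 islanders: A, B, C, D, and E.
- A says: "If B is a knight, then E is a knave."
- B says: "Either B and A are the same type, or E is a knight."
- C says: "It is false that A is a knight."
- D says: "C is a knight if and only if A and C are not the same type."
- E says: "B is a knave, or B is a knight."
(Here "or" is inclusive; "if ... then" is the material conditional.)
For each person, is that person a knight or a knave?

Suppose A is a knight. Then A's statement "if B is a knight, then E is a knave" would have to be true. Checking the 16 ways to assign the others, none is consistent with every speaker.
(For instance, with B=knight, C=knight, D=knight, E=knight, A's claim "if B is a knight, then E is a knave" comes out false where it would need to be true.)
So A must be a knave, making "if B is a knight, then E is a knave" false. Taking A=knave, B=knight, C=knight, D=knight, E=knight, each remaining statement checks out:
  B (knight): "either B and A are the same type, or E is a knight" — true. ✓
  C (knight): "it is false that A is a knight" — true. ✓
  D (knight): "C is a knight if and only if A and C are not the same type" — true. ✓
  E (knight): "B is a knave, or B is a knight" — true. ✓
This is the unique consistent assignment.

A is a knave, B is a knight, C is a knight, D is a knight, and E is a knight.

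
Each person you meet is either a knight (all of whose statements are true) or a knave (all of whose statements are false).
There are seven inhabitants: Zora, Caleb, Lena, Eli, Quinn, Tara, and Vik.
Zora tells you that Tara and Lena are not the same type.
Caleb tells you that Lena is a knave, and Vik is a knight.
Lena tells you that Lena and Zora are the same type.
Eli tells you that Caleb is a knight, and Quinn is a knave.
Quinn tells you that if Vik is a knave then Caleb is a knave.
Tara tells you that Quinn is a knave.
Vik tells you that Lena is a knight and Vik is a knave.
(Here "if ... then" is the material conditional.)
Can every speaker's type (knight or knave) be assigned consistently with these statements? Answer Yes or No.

No

Checking all 128 assignments, each has at least one speaker whose statement's truth value contradicts their type.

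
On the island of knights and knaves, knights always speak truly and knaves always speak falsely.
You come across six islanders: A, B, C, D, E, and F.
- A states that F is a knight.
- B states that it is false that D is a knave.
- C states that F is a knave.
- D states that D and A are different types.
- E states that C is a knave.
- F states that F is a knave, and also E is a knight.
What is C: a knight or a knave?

C is a knight.

Consistent assignments: {A=knave, B=knight, C=knight, D=knight, E=knave, F=knave}; {A=knave, B=knave, C=knight, D=knave, E=knave, F=knave}
In every consistent assignment, C is a knight.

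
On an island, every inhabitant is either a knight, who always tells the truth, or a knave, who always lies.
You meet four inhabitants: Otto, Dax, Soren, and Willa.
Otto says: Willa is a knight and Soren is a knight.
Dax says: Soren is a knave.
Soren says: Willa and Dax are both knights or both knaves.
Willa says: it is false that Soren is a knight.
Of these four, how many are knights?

1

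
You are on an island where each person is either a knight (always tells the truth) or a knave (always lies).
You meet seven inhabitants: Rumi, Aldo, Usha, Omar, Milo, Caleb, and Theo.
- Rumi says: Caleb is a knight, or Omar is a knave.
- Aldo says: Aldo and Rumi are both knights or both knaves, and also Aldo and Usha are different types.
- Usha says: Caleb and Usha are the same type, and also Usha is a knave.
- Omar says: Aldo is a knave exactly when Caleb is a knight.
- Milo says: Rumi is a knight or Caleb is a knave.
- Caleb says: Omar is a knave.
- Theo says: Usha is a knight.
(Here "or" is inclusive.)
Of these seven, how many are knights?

4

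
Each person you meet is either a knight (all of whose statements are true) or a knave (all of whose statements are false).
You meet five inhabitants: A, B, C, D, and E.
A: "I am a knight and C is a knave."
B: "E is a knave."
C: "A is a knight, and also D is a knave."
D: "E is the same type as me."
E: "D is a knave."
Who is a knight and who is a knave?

Knights: E. Knaves: A, B, C, and D.

A is a knave, and the claim "I am a knight and C is a knave" is indeed false.
Since B is a knave, "E is a knave" needs to be false, which holds.
C is a knave, and the claim "A is a knight, and also D is a knave" is indeed false.
D is a knave, so "E is the same type as me" must be false — and it is.
E is a knight, and the claim "D is a knave" is indeed true.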